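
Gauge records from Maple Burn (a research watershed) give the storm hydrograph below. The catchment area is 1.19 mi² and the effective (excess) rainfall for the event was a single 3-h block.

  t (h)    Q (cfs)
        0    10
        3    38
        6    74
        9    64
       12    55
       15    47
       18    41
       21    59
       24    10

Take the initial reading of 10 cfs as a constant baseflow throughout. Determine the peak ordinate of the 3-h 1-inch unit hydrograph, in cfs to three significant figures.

U_p ≈ 53.2 cfs

Direct runoff: 0.0, 28.0, 64.0, 54.0, 45.0, 37.0, 31.0, 49.0, 0.0 cfs; ΣQ_DR = 308.0 cfs, peak = 64.0 cfs.
Runoff depth d = ΣQ_DR·Δt / A = 308.0 × 10800 / (1.19 mi²) = 1.203 in.
The 1-inch UH is the DRH scaled by (1 in)/d, so U_p = 64.0 × 1/1.203 = 53.2 cfs.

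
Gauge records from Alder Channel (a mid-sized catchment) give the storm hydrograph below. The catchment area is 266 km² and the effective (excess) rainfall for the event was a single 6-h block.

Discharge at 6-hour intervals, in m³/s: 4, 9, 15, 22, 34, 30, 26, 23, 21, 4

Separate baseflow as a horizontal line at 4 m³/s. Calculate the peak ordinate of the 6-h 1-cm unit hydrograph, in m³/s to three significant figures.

Direct runoff: 0.0, 5.0, 11.0, 18.0, 30.0, 26.0, 22.0, 19.0, 17.0, 0.0 m³/s; ΣQ_DR = 148.0 m³/s, peak = 30.0 m³/s.
Runoff depth d = ΣQ_DR·Δt / A = 148.0 × 21600 / (266 km²) = 12.02 mm.
The 1-cm UH is the DRH scaled by (10 mm)/d, so U_p = 30.0 × 10/12.02 = 25.0 m³/s.

U_p ≈ 25.0 m³/s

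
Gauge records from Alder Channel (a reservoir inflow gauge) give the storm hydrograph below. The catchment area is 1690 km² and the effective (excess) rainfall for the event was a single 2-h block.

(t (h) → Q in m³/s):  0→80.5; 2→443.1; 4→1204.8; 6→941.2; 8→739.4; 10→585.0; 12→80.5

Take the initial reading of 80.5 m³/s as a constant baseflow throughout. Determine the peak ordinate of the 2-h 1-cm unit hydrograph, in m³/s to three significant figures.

U_p ≈ 752 m³/s

Direct runoff: 0.0, 362.6, 1124.3, 860.7, 658.9, 504.5, 0.0 m³/s; ΣQ_DR = 3511 m³/s, peak = 1124.3 m³/s.
Runoff depth d = ΣQ_DR·Δt / A = 3511 × 7200 / (1690 km²) = 14.96 mm.
The 1-cm UH is the DRH scaled by (10 mm)/d, so U_p = 1124.3 × 10/14.96 = 752 m³/s.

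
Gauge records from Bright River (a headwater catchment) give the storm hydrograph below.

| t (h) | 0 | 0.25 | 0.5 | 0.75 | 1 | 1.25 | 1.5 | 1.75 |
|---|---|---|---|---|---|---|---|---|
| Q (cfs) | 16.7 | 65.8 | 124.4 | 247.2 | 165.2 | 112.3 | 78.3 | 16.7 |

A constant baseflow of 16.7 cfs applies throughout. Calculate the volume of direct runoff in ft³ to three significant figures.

Direct-runoff ordinates (Q − Q_b): 0.0, 49.1, 107.7, 230.5, 148.5, 95.6, 61.6, 0.0 cfs.
ΣQ_DR = 693.0 cfs.
With Δt = 0.25 h = 900 s, V = ΣQ_DR · Δt = 693.0 × 900 = 6.24 × 10^5 ft³.

V ≈ 6.24 × 10^5 ft³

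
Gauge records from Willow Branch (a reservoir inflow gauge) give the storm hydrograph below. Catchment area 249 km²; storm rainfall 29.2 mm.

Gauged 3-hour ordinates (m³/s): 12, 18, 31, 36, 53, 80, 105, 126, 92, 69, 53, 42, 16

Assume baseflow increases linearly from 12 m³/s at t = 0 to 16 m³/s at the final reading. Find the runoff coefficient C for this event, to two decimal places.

C ≈ 0.82

ΣQ_DR = 551.0 m³/s; V = ΣQ_DR·Δt = 5.951 × 10^6 m³.
Runoff depth d = V / A = 23.90 mm.
C = d / P = 23.90 / 29.2 = 0.82.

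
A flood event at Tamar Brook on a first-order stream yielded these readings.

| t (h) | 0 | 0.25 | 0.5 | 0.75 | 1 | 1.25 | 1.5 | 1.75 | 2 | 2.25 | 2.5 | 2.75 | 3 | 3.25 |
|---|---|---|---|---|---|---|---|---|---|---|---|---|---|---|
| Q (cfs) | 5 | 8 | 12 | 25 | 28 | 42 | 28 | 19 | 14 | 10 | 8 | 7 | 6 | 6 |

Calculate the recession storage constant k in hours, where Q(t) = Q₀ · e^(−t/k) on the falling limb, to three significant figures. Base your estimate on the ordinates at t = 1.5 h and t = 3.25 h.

k ≈ 1.14 h

On the falling limb, Q drops from 28 to 6 cfs between t = 1.5 h and t = 3.25 h (Δt = 1.75 h).
k = −Δt / ln(Q₂/Q₁) = −1.75 / ln(6/28) = 1.14 h.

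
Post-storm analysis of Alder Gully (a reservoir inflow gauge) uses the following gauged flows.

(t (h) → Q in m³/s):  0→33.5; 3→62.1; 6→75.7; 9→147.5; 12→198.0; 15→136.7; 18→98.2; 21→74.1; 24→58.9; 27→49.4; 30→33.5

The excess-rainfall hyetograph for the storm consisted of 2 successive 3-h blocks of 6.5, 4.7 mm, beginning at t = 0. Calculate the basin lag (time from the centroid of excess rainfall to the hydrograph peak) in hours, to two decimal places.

t_L ≈ 9.24 h

Centroid of excess rainfall: t_c = Σ P_i·t̄_i / ΣP_i = 2.7589 h (block centres at 1.5, 4.5 h).
Hydrograph peak occurs at t = 12 h, so basin lag t_L = 12 − 2.7589 = 9.24 h.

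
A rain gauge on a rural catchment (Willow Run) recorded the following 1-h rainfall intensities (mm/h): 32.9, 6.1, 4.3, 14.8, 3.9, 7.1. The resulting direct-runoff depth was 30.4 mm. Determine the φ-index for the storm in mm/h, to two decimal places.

Only the 2 blocks with intensity above φ contribute runoff: 32.9, 14.8 mm/h.
Σ(I−φ)·Δt = d  ⇒  (32.9+14.8 − 2φ)·1 = 30.4
φ = (47.70 − 30.4/1) / 2 = 8.65 mm/h.

φ ≈ 8.65 mm/h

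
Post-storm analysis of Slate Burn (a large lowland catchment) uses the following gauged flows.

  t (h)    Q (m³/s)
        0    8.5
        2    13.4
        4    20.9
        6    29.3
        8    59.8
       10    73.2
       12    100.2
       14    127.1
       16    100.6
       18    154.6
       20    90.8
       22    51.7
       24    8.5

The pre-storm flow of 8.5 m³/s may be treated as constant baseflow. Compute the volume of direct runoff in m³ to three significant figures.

V ≈ 5.24 × 10^6 m³

Direct-runoff ordinates (Q − Q_b): 0.0, 4.9, 12.4, 20.8, 51.3, 64.7, 91.7, 118.6, 92.1, 146.1, 82.3, 43.2, 0.0 m³/s.
ΣQ_DR = 728.1 m³/s.
With Δt = 2 h = 7200 s, V = ΣQ_DR · Δt = 728.1 × 7200 = 5.24 × 10^6 m³.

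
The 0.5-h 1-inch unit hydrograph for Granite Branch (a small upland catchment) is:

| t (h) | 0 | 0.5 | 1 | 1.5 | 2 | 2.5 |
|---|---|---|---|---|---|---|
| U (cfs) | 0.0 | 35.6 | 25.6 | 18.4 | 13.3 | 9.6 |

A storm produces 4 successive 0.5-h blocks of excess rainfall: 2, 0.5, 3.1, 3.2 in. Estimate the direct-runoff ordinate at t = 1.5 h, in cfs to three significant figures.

Q ≈ 160 cfs

By discrete convolution, Q_j = Σ (P_i / 1 in) · U_{j−i}.
At t = 1.5 h (j=3): Q = (2/1)·18.4 + (0.5/1)·25.6 + (3.1/1)·35.6 + (3.2/1)·0.0 = 160 cfs.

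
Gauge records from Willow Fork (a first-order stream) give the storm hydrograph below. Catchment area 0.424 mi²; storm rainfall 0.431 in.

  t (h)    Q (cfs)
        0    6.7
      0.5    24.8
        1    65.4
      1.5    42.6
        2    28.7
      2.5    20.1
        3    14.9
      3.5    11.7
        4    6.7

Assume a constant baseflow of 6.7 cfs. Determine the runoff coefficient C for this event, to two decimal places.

C ≈ 0.68

ΣQ_DR = 161.3 cfs; V = ΣQ_DR·Δt = 2.903 × 10^5 ft³.
Runoff depth d = V / A = 0.2947 in.
C = d / P = 0.2947 / 0.431 = 0.68.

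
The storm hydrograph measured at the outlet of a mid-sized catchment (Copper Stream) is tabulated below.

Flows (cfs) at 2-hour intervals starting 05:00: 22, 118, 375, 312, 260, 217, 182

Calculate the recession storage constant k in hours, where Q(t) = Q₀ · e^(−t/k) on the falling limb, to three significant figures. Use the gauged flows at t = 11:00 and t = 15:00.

On the falling limb, Q drops from 312 to 217 cfs between t = 11:00 and t = 15:00 (Δt = 4 h).
k = −Δt / ln(Q₂/Q₁) = −4 / ln(217/312) = 11.0 h.

k ≈ 11.0 h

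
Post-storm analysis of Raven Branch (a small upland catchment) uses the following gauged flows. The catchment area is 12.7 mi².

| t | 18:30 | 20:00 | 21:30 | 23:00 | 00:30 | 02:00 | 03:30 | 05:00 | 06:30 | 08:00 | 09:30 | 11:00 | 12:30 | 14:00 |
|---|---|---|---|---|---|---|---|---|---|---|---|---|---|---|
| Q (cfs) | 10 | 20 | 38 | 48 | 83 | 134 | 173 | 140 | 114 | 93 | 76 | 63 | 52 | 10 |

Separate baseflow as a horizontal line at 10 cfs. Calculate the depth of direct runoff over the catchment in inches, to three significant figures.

Direct runoff: 0.0, 10.0, 28.0, 38.0, 73.0, 124.0, 163.0, 130.0, 104.0, 83.0, 66.0, 53.0, 42.0, 0.0 cfs; ΣQ_DR = 914.0 cfs.
V = ΣQ_DR · Δt = 914.0 × 5400 s = 4.936 × 10^6 ft³.
Over A = 12.7 mi², depth = V / A = 0.167 in.

d ≈ 0.167 in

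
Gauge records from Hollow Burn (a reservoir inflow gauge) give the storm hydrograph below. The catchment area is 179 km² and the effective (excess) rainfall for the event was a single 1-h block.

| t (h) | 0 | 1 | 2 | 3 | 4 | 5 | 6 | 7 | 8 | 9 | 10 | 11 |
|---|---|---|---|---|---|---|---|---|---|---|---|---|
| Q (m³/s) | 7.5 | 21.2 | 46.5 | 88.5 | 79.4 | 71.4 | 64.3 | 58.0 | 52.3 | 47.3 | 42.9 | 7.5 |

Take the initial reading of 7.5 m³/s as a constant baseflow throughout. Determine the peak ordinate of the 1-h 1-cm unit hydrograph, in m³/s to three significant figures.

U_p ≈ 81.1 m³/s

Direct runoff: 0.0, 13.7, 39.0, 81.0, 71.9, 63.9, 56.8, 50.5, 44.8, 39.8, 35.4, 0.0 m³/s; ΣQ_DR = 496.8 m³/s, peak = 81.0 m³/s.
Runoff depth d = ΣQ_DR·Δt / A = 496.8 × 3600 / (179 km²) = 9.992 mm.
The 1-cm UH is the DRH scaled by (10 mm)/d, so U_p = 81.0 × 10/9.992 = 81.1 m³/s.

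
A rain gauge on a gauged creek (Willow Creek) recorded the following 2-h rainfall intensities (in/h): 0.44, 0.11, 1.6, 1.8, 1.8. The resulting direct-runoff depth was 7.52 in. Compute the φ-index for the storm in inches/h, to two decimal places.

φ ≈ 0.48 in/h

Only the 3 blocks with intensity above φ contribute runoff: 1.6, 1.8, 1.8 in/h.
Σ(I−φ)·Δt = d  ⇒  (1.6+1.8+1.8 − 3φ)·2 = 7.52
φ = (5.200 − 7.52/2) / 3 = 0.48 in/h.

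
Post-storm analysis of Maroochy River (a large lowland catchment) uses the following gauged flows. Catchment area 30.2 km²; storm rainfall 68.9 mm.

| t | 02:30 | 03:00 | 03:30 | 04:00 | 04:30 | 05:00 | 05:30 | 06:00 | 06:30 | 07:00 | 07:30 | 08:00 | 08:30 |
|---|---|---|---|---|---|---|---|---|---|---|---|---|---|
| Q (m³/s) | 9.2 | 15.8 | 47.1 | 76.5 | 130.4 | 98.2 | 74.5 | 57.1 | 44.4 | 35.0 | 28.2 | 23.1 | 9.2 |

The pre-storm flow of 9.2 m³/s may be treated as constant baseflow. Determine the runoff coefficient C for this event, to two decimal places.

C ≈ 0.46

ΣQ_DR = 529.1 m³/s; V = ΣQ_DR·Δt = 9.524 × 10^5 m³.
Runoff depth d = V / A = 31.54 mm.
C = d / P = 31.54 / 68.9 = 0.46.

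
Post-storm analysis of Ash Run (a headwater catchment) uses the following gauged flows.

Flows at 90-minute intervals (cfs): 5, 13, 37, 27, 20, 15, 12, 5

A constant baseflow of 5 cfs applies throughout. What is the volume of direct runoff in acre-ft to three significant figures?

V ≈ 11.7 acre-ft

Direct-runoff ordinates (Q − Q_b): 0.0, 8.0, 32.0, 22.0, 15.0, 10.0, 7.0, 0.0 cfs.
ΣQ_DR = 94.00 cfs.
With Δt = 1.5 h = 5400 s, V = ΣQ_DR · Δt = 94.00 × 5400 = 5.08 × 10^5 ft³ = 11.7 acre-ft.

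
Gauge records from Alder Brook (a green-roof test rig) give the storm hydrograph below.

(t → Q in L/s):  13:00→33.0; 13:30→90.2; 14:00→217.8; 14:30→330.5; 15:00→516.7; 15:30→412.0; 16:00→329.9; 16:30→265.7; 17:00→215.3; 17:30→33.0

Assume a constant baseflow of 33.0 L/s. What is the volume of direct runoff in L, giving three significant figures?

Direct-runoff ordinates (Q − Q_b): 0.0, 57.2, 184.8, 297.5, 483.7, 379.0, 296.9, 232.7, 182.3, 0.0 L/s.
ΣQ_DR = 2114 L/s.
With Δt = 0.5 h = 1800 s, V = ΣQ_DR · Δt = 2114 × 1800 = 3.81 × 10^6 L.

V ≈ 3.81 × 10^6 L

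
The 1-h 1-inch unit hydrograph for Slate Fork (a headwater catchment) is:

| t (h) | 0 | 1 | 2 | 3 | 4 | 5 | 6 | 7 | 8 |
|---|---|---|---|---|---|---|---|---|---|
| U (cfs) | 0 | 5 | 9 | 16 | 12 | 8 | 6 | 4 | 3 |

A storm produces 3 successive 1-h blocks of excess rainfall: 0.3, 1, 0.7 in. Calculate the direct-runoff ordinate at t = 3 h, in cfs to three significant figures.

By discrete convolution, Q_j = Σ (P_i / 1 in) · U_{j−i}.
At t = 3 h (j=3): Q = (0.3/1)·16 + (1/1)·9 + (0.7/1)·5 = 17.3 cfs.

Q ≈ 17.3 cfs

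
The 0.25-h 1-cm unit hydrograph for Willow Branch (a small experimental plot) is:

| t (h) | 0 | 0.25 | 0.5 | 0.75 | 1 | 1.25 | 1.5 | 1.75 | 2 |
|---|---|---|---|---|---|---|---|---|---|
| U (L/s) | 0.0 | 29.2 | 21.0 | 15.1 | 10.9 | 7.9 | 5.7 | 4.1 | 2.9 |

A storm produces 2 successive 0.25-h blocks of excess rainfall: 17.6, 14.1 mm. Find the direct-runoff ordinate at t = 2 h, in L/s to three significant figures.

By discrete convolution, Q_j = Σ (P_i / 10 mm) · U_{j−i}.
At t = 2 h (j=8): Q = (17.6/10)·2.9 + (14.1/10)·4.1 = 10.9 L/s.

Q ≈ 10.9 L/s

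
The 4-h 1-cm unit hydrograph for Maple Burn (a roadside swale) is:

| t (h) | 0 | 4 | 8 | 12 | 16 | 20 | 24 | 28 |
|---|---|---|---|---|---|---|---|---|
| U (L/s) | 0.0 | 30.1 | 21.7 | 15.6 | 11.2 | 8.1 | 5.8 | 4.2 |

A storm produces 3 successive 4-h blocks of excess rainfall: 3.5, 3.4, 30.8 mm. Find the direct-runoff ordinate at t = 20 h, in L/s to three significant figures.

Q ≈ 54.7 L/s

By discrete convolution, Q_j = Σ (P_i / 10 mm) · U_{j−i}.
At t = 20 h (j=5): Q = (3.5/10)·8.1 + (3.4/10)·11.2 + (30.8/10)·15.6 = 54.7 L/s.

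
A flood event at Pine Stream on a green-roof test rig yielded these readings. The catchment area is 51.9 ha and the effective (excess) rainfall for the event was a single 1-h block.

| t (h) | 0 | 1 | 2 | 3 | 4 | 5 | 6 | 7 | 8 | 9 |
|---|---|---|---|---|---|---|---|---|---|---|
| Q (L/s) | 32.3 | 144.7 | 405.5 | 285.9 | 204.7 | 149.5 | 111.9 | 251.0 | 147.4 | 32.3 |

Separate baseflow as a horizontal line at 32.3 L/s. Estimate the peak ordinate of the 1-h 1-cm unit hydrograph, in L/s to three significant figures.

U_p ≈ 373 L/s

Direct runoff: 0.0, 112.4, 373.2, 253.6, 172.4, 117.2, 79.6, 218.7, 115.1, 0.0 L/s; ΣQ_DR = 1442 L/s, peak = 373.2 L/s.
Runoff depth d = ΣQ_DR·Δt / A = 1442 × 3600 / (51.9 ha) = 10.00 mm.
The 1-cm UH is the DRH scaled by (10 mm)/d, so U_p = 373.2 × 10/10.00 = 373 L/s.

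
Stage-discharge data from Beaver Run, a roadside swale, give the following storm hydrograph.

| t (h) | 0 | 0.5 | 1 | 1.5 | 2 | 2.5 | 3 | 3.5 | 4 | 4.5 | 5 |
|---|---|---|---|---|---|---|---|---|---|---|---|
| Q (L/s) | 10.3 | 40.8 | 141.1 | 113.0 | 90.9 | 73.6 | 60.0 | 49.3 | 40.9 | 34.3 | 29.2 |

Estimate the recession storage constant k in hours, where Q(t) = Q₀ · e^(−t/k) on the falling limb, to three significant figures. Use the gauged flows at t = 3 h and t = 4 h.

k ≈ 2.61 h

On the falling limb, Q drops from 60.0 to 40.9 L/s between t = 3 h and t = 4 h (Δt = 1 h).
k = −Δt / ln(Q₂/Q₁) = −1 / ln(40.9/60.0) = 2.61 h.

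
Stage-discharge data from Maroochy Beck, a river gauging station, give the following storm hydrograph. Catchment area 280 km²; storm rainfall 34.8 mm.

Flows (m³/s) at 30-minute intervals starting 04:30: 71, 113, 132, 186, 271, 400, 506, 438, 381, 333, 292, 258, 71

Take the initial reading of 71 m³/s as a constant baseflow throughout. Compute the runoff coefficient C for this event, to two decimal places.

ΣQ_DR = 2529 m³/s; V = ΣQ_DR·Δt = 4.552 × 10^6 m³.
Runoff depth d = V / A = 16.26 mm.
C = d / P = 16.26 / 34.8 = 0.47.

C ≈ 0.47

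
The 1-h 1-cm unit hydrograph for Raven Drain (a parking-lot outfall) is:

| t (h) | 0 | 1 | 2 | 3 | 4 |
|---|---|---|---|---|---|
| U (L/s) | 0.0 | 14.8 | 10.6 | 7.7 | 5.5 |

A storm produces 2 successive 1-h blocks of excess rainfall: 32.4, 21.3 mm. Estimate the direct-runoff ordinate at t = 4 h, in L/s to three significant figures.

By discrete convolution, Q_j = Σ (P_i / 10 mm) · U_{j−i}.
At t = 4 h (j=4): Q = (32.4/10)·5.5 + (21.3/10)·7.7 = 34.2 L/s.

Q ≈ 34.2 L/s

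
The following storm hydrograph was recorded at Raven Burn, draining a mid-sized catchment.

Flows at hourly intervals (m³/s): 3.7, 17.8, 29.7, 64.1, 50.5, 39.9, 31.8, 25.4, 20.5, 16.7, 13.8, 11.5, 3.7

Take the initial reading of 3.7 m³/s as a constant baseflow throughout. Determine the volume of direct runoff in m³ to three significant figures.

Direct-runoff ordinates (Q − Q_b): 0.0, 14.1, 26.0, 60.4, 46.8, 36.2, 28.1, 21.7, 16.8, 13.0, 10.1, 7.8, 0.0 m³/s.
ΣQ_DR = 281.0 m³/s.
With Δt = 1 h = 3600 s, V = ΣQ_DR · Δt = 281.0 × 3600 = 1.01 × 10^6 m³.

V ≈ 1.01 × 10^6 m³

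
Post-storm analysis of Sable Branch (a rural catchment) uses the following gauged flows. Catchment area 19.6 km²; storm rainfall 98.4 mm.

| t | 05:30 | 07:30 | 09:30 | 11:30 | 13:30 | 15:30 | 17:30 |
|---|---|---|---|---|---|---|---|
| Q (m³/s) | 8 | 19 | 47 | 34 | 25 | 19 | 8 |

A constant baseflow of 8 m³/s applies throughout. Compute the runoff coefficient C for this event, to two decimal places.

C ≈ 0.39

ΣQ_DR = 104.0 m³/s; V = ΣQ_DR·Δt = 7.488 × 10^5 m³.
Runoff depth d = V / A = 38.20 mm.
C = d / P = 38.20 / 98.4 = 0.39.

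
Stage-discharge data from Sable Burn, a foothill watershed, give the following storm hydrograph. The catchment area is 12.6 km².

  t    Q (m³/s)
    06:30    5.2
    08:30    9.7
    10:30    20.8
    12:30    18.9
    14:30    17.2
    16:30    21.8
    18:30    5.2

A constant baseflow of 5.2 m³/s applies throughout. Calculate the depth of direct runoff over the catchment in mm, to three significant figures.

d ≈ 35.7 mm

Direct runoff: 0.0, 4.5, 15.6, 13.7, 12.0, 16.6, 0.0 m³/s; ΣQ_DR = 62.40 m³/s.
V = ΣQ_DR · Δt = 62.40 × 7200 s = 4.493 × 10^5 m³.
Over A = 12.6 km², depth = V / A = 35.7 mm.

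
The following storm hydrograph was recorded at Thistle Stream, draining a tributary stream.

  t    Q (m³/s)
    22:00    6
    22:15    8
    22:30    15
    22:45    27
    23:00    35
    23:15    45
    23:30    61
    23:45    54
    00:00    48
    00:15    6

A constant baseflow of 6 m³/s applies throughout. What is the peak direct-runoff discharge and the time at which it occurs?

Q_p = 55.0 m³/s at t = 23:30

Subtracting baseflow gives direct-runoff ordinates: 0.0, 2.0, 9.0, 21.0, 29.0, 39.0, 55.0, 48.0, 42.0, 0.0 m³/s.
The maximum is 55.0 m³/s, occurring at the reading for t = 23:30.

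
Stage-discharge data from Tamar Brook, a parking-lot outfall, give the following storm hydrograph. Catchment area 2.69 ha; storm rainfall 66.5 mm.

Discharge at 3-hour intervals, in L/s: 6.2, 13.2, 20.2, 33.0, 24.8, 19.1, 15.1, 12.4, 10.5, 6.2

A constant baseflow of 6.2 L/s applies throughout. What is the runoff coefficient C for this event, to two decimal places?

C ≈ 0.60

ΣQ_DR = 98.70 L/s; V = ΣQ_DR·Δt = 1.066 × 10^6 L.
Runoff depth d = V / A = 39.63 mm.
C = d / P = 39.63 / 66.5 = 0.60.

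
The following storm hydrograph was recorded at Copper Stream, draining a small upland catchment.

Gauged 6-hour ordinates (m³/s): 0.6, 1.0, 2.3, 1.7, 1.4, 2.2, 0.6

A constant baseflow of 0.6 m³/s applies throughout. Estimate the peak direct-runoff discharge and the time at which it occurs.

Q_p = 1.7 m³/s at t = 12 h

Subtracting baseflow gives direct-runoff ordinates: 0.0, 0.4, 1.7, 1.1, 0.8, 1.6, 0.0 m³/s.
The maximum is 1.7 m³/s, occurring at the reading for t = 12 h.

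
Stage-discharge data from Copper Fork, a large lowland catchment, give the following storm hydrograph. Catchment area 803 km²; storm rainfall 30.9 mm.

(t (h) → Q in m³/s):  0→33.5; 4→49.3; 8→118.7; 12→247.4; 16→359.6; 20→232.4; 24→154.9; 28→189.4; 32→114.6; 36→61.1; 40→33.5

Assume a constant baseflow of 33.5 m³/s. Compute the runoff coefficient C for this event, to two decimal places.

ΣQ_DR = 1226 m³/s; V = ΣQ_DR·Δt = 1.765 × 10^7 m³.
Runoff depth d = V / A = 21.98 mm.
C = d / P = 21.98 / 30.9 = 0.71.

C ≈ 0.71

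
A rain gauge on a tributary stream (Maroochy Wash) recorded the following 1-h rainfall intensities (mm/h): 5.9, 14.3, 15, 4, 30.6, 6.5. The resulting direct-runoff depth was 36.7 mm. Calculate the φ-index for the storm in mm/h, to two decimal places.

φ ≈ 7.73 mm/h

Only the 3 blocks with intensity above φ contribute runoff: 14.3, 15, 30.6 mm/h.
Σ(I−φ)·Δt = d  ⇒  (14.3+15+30.6 − 3φ)·1 = 36.7
φ = (59.90 − 36.7/1) / 3 = 7.73 mm/h.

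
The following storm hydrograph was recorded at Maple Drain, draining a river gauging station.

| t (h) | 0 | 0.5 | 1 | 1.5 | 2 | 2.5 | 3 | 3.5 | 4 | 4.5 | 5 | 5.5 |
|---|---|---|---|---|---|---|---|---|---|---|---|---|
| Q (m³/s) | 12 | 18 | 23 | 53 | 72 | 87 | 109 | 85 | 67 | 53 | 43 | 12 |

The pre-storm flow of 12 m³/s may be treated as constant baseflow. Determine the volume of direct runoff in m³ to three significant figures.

Direct-runoff ordinates (Q − Q_b): 0.0, 6.0, 11.0, 41.0, 60.0, 75.0, 97.0, 73.0, 55.0, 41.0, 31.0, 0.0 m³/s.
ΣQ_DR = 490.0 m³/s.
With Δt = 0.5 h = 1800 s, V = ΣQ_DR · Δt = 490.0 × 1800 = 8.82 × 10^5 m³.

V ≈ 8.82 × 10^5 m³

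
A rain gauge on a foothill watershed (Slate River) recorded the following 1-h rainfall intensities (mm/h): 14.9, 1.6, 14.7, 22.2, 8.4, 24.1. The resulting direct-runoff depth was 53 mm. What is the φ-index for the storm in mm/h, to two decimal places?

φ ≈ 6.26 mm/h

Only the 5 blocks with intensity above φ contribute runoff: 14.9, 14.7, 22.2, 8.4, 24.1 mm/h.
Σ(I−φ)·Δt = d  ⇒  (14.9+14.7+22.2+8.4+24.1 − 5φ)·1 = 53
φ = (84.30 − 53/1) / 5 = 6.26 mm/h.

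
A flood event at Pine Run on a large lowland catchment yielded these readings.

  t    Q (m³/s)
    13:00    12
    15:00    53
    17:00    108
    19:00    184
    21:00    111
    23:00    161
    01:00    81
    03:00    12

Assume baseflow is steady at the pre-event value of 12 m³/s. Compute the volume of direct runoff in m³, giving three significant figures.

Direct-runoff ordinates (Q − Q_b): 0.0, 41.0, 96.0, 172.0, 99.0, 149.0, 69.0, 0.0 m³/s.
ΣQ_DR = 626.0 m³/s.
With Δt = 2 h = 7200 s, V = ΣQ_DR · Δt = 626.0 × 7200 = 4.51 × 10^6 m³.

V ≈ 4.51 × 10^6 m³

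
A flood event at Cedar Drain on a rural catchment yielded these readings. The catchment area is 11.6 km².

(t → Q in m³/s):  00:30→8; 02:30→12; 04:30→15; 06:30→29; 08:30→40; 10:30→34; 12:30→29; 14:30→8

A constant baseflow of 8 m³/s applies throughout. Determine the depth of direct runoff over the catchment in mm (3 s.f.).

d ≈ 68.9 mm

Direct runoff: 0.0, 4.0, 7.0, 21.0, 32.0, 26.0, 21.0, 0.0 m³/s; ΣQ_DR = 111.0 m³/s.
V = ΣQ_DR · Δt = 111.0 × 7200 s = 7.992 × 10^5 m³.
Over A = 11.6 km², depth = V / A = 68.9 mm.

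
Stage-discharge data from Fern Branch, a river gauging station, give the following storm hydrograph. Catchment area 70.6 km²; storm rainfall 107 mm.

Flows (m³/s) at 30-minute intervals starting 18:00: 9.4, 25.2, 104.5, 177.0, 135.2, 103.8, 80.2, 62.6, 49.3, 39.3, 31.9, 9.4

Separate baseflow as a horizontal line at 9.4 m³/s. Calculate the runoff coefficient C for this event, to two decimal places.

ΣQ_DR = 715.0 m³/s; V = ΣQ_DR·Δt = 1.287 × 10^6 m³.
Runoff depth d = V / A = 18.23 mm.
C = d / P = 18.23 / 107 = 0.17.

C ≈ 0.17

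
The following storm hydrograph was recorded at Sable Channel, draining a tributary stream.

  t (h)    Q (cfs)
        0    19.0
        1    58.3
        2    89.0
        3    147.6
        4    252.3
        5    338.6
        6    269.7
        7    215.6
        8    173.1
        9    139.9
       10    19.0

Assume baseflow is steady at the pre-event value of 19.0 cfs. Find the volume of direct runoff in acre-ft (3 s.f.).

Direct-runoff ordinates (Q − Q_b): 0.0, 39.3, 70.0, 128.6, 233.3, 319.6, 250.7, 196.6, 154.1, 120.9, 0.0 cfs.
ΣQ_DR = 1513 cfs.
With Δt = 1 h = 3600 s, V = ΣQ_DR · Δt = 1513 × 3600 = 5.45 × 10^6 ft³ = 125 acre-ft.

V ≈ 125 acre-ft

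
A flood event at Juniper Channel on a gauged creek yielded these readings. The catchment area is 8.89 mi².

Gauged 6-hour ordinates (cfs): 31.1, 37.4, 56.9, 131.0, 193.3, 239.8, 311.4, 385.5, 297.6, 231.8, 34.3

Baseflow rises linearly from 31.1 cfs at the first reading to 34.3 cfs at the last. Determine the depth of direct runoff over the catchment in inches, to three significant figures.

d ≈ 1.66 in

Direct runoff: 0.00, 5.98, 25.16, 98.94, 160.92, 207.10, 278.38, 352.16, 263.94, 197.82, 0.00 cfs; ΣQ_DR = 1590 cfs.
V = ΣQ_DR · Δt = 1590 × 21600 s = 3.435 × 10^7 ft³.
Over A = 8.89 mi², depth = V / A = 1.66 in.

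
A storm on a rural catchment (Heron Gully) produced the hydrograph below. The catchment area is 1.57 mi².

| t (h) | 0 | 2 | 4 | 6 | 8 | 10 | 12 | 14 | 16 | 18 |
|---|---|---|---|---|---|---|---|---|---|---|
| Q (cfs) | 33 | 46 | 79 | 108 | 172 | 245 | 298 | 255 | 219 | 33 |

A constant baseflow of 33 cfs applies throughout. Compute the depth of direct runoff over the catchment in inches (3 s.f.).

d ≈ 2.29 in

Direct runoff: 0.0, 13.0, 46.0, 75.0, 139.0, 212.0, 265.0, 222.0, 186.0, 0.0 cfs; ΣQ_DR = 1158 cfs.
V = ΣQ_DR · Δt = 1158 × 7200 s = 8.338 × 10^6 ft³.
Over A = 1.57 mi², depth = V / A = 2.29 in.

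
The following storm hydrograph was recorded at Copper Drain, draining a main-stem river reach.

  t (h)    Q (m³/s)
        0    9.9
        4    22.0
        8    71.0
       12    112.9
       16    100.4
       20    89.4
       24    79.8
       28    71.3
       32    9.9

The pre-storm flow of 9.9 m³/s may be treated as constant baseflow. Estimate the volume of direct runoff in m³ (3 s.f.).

V ≈ 6.88 × 10^6 m³

Direct-runoff ordinates (Q − Q_b): 0.0, 12.1, 61.1, 103.0, 90.5, 79.5, 69.9, 61.4, 0.0 m³/s.
ΣQ_DR = 477.5 m³/s.
With Δt = 4 h = 14400 s, V = ΣQ_DR · Δt = 477.5 × 14400 = 6.88 × 10^6 m³.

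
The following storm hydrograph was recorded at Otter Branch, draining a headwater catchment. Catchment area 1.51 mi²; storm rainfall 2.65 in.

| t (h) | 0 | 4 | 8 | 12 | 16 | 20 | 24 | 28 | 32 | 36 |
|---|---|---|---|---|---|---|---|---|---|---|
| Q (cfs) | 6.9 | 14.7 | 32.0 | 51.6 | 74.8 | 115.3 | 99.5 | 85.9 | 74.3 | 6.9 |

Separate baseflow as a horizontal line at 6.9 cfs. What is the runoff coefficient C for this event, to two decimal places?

ΣQ_DR = 492.9 cfs; V = ΣQ_DR·Δt = 7.098 × 10^6 ft³.
Runoff depth d = V / A = 2.023 in.
C = d / P = 2.023 / 2.65 = 0.76.

C ≈ 0.76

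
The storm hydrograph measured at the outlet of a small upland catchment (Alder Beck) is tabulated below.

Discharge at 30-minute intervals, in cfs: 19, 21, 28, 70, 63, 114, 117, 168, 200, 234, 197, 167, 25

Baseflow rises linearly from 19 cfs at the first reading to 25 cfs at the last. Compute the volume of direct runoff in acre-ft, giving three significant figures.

V ≈ 47.0 acre-ft

Direct-runoff ordinates (Q − Q_b): 0.00, 1.50, 8.00, 49.50, 42.00, 92.50, 95.00, 145.50, 177.00, 210.50, 173.00, 142.50, 0.00 cfs.
ΣQ_DR = 1137 cfs.
With Δt = 0.5 h = 1800 s, V = ΣQ_DR · Δt = 1137 × 1800 = 2.05 × 10^6 ft³ = 47.0 acre-ft.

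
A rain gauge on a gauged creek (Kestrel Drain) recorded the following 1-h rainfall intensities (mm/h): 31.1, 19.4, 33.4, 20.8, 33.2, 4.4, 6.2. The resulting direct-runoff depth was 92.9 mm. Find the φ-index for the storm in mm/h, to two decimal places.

φ ≈ 9.00 mm/h

Only the 5 blocks with intensity above φ contribute runoff: 31.1, 19.4, 33.4, 20.8, 33.2 mm/h.
Σ(I−φ)·Δt = d  ⇒  (31.1+19.4+33.4+20.8+33.2 − 5φ)·1 = 92.9
φ = (137.9 − 92.9/1) / 5 = 9.00 mm/h.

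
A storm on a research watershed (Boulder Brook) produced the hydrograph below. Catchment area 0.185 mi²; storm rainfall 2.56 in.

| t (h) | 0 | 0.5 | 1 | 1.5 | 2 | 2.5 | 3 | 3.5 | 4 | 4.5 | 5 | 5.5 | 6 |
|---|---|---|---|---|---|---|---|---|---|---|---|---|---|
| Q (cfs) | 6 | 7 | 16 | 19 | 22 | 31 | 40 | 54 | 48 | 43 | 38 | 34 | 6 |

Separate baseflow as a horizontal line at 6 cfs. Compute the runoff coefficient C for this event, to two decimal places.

C ≈ 0.47

ΣQ_DR = 286.0 cfs; V = ΣQ_DR·Δt = 5.148 × 10^5 ft³.
Runoff depth d = V / A = 1.198 in.
C = d / P = 1.198 / 2.56 = 0.47.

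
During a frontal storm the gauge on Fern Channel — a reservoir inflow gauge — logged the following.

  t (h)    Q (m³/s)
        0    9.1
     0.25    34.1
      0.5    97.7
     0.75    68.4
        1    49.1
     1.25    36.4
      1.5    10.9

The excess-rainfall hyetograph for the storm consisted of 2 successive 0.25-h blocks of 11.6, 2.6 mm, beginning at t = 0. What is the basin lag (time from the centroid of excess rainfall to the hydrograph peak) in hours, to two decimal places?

Centroid of excess rainfall: t_c = Σ P_i·t̄_i / ΣP_i = 0.1708 h (block centres at 0.125, 0.375 h).
Hydrograph peak occurs at t = 0.5 h, so basin lag t_L = 0.5 − 0.1708 = 0.33 h.

t_L ≈ 0.33 h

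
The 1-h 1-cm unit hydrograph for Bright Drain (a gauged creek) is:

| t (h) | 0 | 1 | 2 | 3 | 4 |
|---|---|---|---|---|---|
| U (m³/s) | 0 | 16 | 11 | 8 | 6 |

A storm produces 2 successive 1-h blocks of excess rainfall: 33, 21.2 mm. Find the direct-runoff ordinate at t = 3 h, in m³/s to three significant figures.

By discrete convolution, Q_j = Σ (P_i / 10 mm) · U_{j−i}.
At t = 3 h (j=3): Q = (33/10)·8 + (21.2/10)·11 = 49.7 m³/s.

Q ≈ 49.7 m³/s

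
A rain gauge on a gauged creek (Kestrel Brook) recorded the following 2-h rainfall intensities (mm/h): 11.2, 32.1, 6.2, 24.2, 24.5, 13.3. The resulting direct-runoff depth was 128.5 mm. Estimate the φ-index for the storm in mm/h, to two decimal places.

φ ≈ 8.21 mm/h

Only the 5 blocks with intensity above φ contribute runoff: 11.2, 32.1, 24.2, 24.5, 13.3 mm/h.
Σ(I−φ)·Δt = d  ⇒  (11.2+32.1+24.2+24.5+13.3 − 5φ)·2 = 128.5
φ = (105.3 − 128.5/2) / 5 = 8.21 mm/h.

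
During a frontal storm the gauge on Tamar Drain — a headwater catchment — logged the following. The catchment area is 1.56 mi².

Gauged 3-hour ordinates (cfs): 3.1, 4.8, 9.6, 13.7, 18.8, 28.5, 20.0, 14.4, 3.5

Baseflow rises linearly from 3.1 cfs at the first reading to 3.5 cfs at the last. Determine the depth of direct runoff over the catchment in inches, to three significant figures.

d ≈ 0.258 in

Direct runoff: 0.00, 1.65, 6.40, 10.45, 15.50, 25.15, 16.60, 10.95, 0.00 cfs; ΣQ_DR = 86.70 cfs.
V = ΣQ_DR · Δt = 86.70 × 10800 s = 9.364 × 10^5 ft³.
Over A = 1.56 mi², depth = V / A = 0.258 in.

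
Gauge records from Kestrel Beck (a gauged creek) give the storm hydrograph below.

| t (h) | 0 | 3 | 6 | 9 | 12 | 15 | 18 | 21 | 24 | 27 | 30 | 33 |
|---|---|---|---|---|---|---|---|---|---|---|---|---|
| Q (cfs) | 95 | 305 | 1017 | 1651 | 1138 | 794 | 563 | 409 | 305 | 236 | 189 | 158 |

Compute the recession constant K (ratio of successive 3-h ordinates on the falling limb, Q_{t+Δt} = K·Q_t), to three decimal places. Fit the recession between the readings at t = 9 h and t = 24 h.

K ≈ 0.713

Using the recession-limb readings at t = 9 h and t = 24 h: Q falls from 1651 to 305 cfs over 5 intervals.
K = (Q₂/Q₁)^(1/5) = (305/1651)^(1/5) = 0.713.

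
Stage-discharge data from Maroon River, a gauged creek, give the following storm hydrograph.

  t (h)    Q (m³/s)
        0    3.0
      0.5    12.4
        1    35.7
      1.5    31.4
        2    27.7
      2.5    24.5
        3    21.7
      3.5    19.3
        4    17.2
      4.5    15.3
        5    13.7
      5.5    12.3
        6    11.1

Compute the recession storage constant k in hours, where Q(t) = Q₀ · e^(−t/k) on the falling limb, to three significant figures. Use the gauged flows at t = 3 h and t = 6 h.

k ≈ 4.48 h

On the falling limb, Q drops from 21.7 to 11.1 m³/s between t = 3 h and t = 6 h (Δt = 3 h).
k = −Δt / ln(Q₂/Q₁) = −3 / ln(11.1/21.7) = 4.48 h.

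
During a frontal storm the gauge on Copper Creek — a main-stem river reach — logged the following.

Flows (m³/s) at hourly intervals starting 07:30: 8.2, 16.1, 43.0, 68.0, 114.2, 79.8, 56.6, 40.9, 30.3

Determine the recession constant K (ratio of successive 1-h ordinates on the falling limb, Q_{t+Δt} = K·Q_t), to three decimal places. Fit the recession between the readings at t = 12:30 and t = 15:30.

Using the recession-limb readings at t = 12:30 and t = 15:30: Q falls from 79.8 to 30.3 m³/s over 3 intervals.
K = (Q₂/Q₁)^(1/3) = (30.3/79.8)^(1/3) = 0.724.

K ≈ 0.724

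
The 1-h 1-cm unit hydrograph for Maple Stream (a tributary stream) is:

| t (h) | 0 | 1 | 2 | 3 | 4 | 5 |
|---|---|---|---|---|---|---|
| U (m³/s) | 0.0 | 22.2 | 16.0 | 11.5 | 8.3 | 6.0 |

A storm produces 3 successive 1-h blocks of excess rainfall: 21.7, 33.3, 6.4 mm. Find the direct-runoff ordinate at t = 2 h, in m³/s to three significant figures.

By discrete convolution, Q_j = Σ (P_i / 10 mm) · U_{j−i}.
At t = 2 h (j=2): Q = (21.7/10)·16.0 + (33.3/10)·22.2 + (6.4/10)·0.0 = 109 m³/s.

Q ≈ 109 m³/s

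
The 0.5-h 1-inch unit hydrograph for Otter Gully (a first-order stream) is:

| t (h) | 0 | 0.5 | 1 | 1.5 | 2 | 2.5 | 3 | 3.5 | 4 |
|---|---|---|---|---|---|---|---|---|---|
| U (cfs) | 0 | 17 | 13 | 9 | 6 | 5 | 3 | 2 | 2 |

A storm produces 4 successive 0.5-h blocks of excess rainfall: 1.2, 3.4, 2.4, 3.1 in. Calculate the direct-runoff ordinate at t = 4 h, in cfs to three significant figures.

By discrete convolution, Q_j = Σ (P_i / 1 in) · U_{j−i}.
At t = 4 h (j=8): Q = (1.2/1)·2 + (3.4/1)·2 + (2.4/1)·3 + (3.1/1)·5 = 31.9 cfs.

Q ≈ 31.9 cfs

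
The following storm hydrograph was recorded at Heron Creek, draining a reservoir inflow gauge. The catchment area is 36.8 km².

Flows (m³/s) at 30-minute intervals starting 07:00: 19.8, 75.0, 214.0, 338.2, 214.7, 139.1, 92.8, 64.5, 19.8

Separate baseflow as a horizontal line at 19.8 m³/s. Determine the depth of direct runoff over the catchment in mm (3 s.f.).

d ≈ 48.9 mm

Direct runoff: 0.0, 55.2, 194.2, 318.4, 194.9, 119.3, 73.0, 44.7, 0.0 m³/s; ΣQ_DR = 999.7 m³/s.
V = ΣQ_DR · Δt = 999.7 × 1800 s = 1.799 × 10^6 m³.
Over A = 36.8 km², depth = V / A = 48.9 mm.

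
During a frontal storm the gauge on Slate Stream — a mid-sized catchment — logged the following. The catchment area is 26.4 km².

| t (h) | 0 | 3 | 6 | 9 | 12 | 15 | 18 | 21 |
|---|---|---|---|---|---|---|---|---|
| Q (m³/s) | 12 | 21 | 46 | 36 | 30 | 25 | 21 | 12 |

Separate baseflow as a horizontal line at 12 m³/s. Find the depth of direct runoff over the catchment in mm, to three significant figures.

Direct runoff: 0.0, 9.0, 34.0, 24.0, 18.0, 13.0, 9.0, 0.0 m³/s; ΣQ_DR = 107.0 m³/s.
V = ΣQ_DR · Δt = 107.0 × 10800 s = 1.156 × 10^6 m³.
Over A = 26.4 km², depth = V / A = 43.8 mm.

d ≈ 43.8 mm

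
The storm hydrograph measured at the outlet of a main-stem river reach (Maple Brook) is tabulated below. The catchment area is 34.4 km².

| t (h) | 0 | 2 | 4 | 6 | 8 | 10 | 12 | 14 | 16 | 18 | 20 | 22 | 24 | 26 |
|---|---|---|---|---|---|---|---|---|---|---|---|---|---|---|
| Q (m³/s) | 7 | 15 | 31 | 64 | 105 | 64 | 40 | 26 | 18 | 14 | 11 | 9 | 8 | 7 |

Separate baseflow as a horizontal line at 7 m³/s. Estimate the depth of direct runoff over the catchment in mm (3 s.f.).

d ≈ 67.2 mm

Direct runoff: 0.0, 8.0, 24.0, 57.0, 98.0, 57.0, 33.0, 19.0, 11.0, 7.0, 4.0, 2.0, 1.0, 0.0 m³/s; ΣQ_DR = 321.0 m³/s.
V = ΣQ_DR · Δt = 321.0 × 7200 s = 2.311 × 10^6 m³.
Over A = 34.4 km², depth = V / A = 67.2 mm.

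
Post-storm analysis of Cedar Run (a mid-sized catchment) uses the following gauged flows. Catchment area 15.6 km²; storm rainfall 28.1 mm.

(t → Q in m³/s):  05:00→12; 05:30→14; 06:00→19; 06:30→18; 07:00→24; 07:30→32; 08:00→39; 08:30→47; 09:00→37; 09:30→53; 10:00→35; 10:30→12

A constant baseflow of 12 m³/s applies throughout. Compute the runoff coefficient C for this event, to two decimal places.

C ≈ 0.81

ΣQ_DR = 198.0 m³/s; V = ΣQ_DR·Δt = 3.564 × 10^5 m³.
Runoff depth d = V / A = 22.85 mm.
C = d / P = 22.85 / 28.1 = 0.81.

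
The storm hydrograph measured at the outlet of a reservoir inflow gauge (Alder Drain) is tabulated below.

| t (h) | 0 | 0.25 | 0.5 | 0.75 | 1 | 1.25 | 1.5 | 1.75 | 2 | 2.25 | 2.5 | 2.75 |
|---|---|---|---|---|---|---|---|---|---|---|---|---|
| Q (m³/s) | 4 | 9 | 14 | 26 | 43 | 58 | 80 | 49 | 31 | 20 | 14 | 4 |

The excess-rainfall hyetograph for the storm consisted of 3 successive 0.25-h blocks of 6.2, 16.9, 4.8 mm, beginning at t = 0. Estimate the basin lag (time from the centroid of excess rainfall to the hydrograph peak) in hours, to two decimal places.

Centroid of excess rainfall: t_c = Σ P_i·t̄_i / ΣP_i = 0.3625 h (block centres at 0.125, 0.375, 0.625 h).
Hydrograph peak occurs at t = 1.5 h, so basin lag t_L = 1.5 − 0.3625 = 1.14 h.

t_L ≈ 1.14 h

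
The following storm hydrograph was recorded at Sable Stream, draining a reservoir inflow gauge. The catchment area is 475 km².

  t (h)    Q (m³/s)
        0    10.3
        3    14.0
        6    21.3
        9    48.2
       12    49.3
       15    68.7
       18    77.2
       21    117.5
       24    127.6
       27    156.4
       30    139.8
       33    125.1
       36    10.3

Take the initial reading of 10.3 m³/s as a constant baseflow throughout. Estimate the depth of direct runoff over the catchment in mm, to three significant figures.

Direct runoff: 0.0, 3.7, 11.0, 37.9, 39.0, 58.4, 66.9, 107.2, 117.3, 146.1, 129.5, 114.8, 0.0 m³/s; ΣQ_DR = 831.8 m³/s.
V = ΣQ_DR · Δt = 831.8 × 10800 s = 8.983 × 10^6 m³.
Over A = 475 km², depth = V / A = 18.9 mm.

d ≈ 18.9 mm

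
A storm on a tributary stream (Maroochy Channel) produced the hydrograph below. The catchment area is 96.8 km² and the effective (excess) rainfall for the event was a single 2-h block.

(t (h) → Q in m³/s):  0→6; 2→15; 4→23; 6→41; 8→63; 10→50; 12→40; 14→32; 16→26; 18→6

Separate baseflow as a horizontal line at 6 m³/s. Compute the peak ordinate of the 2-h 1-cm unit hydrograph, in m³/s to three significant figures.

U_p ≈ 31.7 m³/s

Direct runoff: 0.0, 9.0, 17.0, 35.0, 57.0, 44.0, 34.0, 26.0, 20.0, 0.0 m³/s; ΣQ_DR = 242.0 m³/s, peak = 57.0 m³/s.
Runoff depth d = ΣQ_DR·Δt / A = 242.0 × 7200 / (96.8 km²) = 18.00 mm.
The 1-cm UH is the DRH scaled by (10 mm)/d, so U_p = 57.0 × 10/18.00 = 31.7 m³/s.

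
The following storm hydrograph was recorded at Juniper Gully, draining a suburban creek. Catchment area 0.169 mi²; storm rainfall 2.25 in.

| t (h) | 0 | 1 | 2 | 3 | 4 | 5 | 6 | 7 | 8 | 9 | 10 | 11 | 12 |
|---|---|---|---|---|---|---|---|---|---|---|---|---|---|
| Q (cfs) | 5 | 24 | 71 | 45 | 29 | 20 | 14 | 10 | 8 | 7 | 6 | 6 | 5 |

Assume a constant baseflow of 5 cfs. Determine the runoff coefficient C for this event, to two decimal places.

C ≈ 0.75

ΣQ_DR = 185.0 cfs; V = ΣQ_DR·Δt = 6.660 × 10^5 ft³.
Runoff depth d = V / A = 1.696 in.
C = d / P = 1.696 / 2.25 = 0.75.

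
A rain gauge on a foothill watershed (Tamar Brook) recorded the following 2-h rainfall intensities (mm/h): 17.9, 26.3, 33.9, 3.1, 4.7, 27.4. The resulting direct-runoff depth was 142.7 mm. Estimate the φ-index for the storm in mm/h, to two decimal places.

Only the 4 blocks with intensity above φ contribute runoff: 17.9, 26.3, 33.9, 27.4 mm/h.
Σ(I−φ)·Δt = d  ⇒  (17.9+26.3+33.9+27.4 − 4φ)·2 = 142.7
φ = (105.5 − 142.7/2) / 4 = 8.54 mm/h.

φ ≈ 8.54 mm/h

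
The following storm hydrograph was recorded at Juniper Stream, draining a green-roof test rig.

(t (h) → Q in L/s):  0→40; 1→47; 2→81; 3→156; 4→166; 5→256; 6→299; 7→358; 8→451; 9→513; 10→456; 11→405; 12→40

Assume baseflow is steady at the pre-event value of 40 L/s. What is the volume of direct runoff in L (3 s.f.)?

V ≈ 9.89 × 10^6 L

Direct-runoff ordinates (Q − Q_b): 0.0, 7.0, 41.0, 116.0, 126.0, 216.0, 259.0, 318.0, 411.0, 473.0, 416.0, 365.0, 0.0 L/s.
ΣQ_DR = 2748 L/s.
With Δt = 1 h = 3600 s, V = ΣQ_DR · Δt = 2748 × 3600 = 9.89 × 10^6 L.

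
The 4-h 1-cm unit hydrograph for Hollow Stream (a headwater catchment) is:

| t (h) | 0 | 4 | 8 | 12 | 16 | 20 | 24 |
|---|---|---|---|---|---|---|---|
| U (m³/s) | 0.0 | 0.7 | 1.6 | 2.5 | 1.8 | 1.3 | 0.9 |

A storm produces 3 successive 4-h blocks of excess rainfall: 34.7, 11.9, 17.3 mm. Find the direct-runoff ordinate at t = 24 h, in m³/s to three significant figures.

Q ≈ 7.78 m³/s

By discrete convolution, Q_j = Σ (P_i / 10 mm) · U_{j−i}.
At t = 24 h (j=6): Q = (34.7/10)·0.9 + (11.9/10)·1.3 + (17.3/10)·1.8 = 7.78 m³/s.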